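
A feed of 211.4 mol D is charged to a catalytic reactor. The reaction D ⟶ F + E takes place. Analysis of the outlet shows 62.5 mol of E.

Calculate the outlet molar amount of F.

62.5 mol

For E: n = n₀ + 1ξ → 62.5 = 0 + 1ξ, giving ξ = 62.5 mol.
Outlet amounts (n = n₀ + ν ξ):
  D: 211.4 − 1(62.5) = 148.9
  F: 0 + 1(62.5) = 62.5
  E: 0 + 1(62.5) = 62.5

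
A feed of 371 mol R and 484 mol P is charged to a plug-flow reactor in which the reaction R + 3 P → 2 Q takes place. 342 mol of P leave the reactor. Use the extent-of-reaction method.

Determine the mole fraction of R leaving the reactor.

For P: n = n₀ − 3ξ → 342 = 484 − 3ξ, giving ξ = 47.33 mol.
Outlet amounts (n = n₀ + ν ξ):
  R: 371 − 1(47.33) = 323.7
  P: 484 − 3(47.33) = 342
  Q: 0 + 2(47.33) = 94.67
Total out = 760.3 mol; y_R = 323.7 / 760.3 = 0.4257.

0.426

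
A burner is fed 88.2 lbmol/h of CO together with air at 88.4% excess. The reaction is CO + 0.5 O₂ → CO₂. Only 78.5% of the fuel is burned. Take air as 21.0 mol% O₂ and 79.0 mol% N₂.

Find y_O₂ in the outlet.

0.108

Stoichiometric O₂ = 0.5 × 88.2 = 44.1 lbmol/h; O₂ fed = 44.1 × 1.884 = 83.08 lbmol/h.
N₂ fed = 83.08 × 79/21 = 312.6 lbmol/h.
Fuel reacted = 0.785 × 88.2 → ξ = 69.24 lbmol/h.
Outlet (n = n₀ + ν ξ):
  CO: 88.2 − 1(69.24) = 18.96
  O₂: 83.08 − 0.5(69.24) = 48.47
  N₂: 312.6 (inert)
  CO₂: 0 + 1(69.24) = 69.24
Total out = 449.2 lbmol/h; y_O₂ = 48.47 / 449.2 = 0.1079.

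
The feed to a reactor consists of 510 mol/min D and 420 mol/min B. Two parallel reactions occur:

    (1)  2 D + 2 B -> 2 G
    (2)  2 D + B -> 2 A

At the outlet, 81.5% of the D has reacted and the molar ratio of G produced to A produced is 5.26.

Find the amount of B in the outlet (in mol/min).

37.5 mol/min

Conversion of D: D consumed = 0.815 × 510 = 415.6 mol/min = 2ξ₁ + 2ξ₂.
Selectivity: 2ξ₁ / (2ξ₂) = 5.26 → ξ₁ = 5.26 ξ₂.
Substitute: (2·5.26 + 2) ξ₂ = 415.6 → ξ₂ = 33.2 mol/min, ξ₁ = 174.6 mol/min.
Outlet amounts (n = n₀ + Σ ν·ξ):
  D: 510 − 2(174.6) − 2(33.2) = 94.35
  B: 420 − 2(174.6) − 1(33.2) = 37.55
  G: 0 + 2(174.6) = 349.3
  A: 0 + 2(33.2) = 66.4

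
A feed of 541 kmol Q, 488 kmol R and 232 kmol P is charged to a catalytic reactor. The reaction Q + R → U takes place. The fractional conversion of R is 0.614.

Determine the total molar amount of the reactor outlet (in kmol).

961 kmol

R reacted = 0.614 × 488 = 299.6 kmol; ν_R = −1, so ξ = 299.6/1 = 299.6 kmol.
Outlet amounts (n = n₀ + ν ξ):
  Q: 541 − 1(299.6) = 241.4
  R: 488 − 1(299.6) = 188.4
  U: 0 + 1(299.6) = 299.6
  P: 232 (inert)
Total out = 241.4 + 188.4 + 299.6 + 232 = 961.4 kmol.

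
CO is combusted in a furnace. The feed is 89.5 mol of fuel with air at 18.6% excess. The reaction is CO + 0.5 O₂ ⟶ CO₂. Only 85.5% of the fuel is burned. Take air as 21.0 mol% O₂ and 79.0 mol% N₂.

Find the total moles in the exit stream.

304 mol

Stoichiometric O₂ = 0.5 × 89.5 = 44.75 mol; O₂ fed = 44.75 × 1.186 = 53.07 mol.
N₂ fed = 53.07 × 79/21 = 199.7 mol.
Fuel reacted = 0.855 × 89.5 → ξ = 76.52 mol.
Outlet (n = n₀ + ν ξ):
  CO: 89.5 − 1(76.52) = 12.98
  O₂: 53.07 − 0.5(76.52) = 14.81
  N₂: 199.7 (inert)
  CO₂: 0 + 1(76.52) = 76.52
Total out = 12.98 + 14.81 + 199.7 + 76.52 = 304 mol.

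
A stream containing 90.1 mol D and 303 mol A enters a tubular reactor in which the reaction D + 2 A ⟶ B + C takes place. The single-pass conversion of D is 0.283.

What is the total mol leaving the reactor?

368 mol

D reacted = 0.283 × 90.1 = 25.5 mol; ν_D = −1, so ξ = 25.5/1 = 25.5 mol.
Outlet amounts (n = n₀ + ν ξ):
  D: 90.1 − 1(25.5) = 64.6
  A: 303 − 2(25.5) = 252
  B: 0 + 1(25.5) = 25.5
  C: 0 + 1(25.5) = 25.5
Total out = 64.6 + 252 + 25.5 + 25.5 = 367.6 mol.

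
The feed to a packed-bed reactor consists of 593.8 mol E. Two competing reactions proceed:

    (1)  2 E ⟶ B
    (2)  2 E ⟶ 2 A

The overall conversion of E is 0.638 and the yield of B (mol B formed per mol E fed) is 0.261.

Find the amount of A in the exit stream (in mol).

68.9 mol

Yield of B: 1ξ₁ / 593.8 = 0.261 → ξ₁ = 155 mol.
Conversion of E: 2ξ₁ + 2ξ₂ = 0.638 × 593.8 = 378.8 → ξ₂ = 34.44 mol.
Outlet amounts (n = n₀ + Σ ν·ξ):
  E: 593.8 − 2(155) − 2(34.44) = 215
  B: 0 + 1(155) = 155
  A: 0 + 2(34.44) = 68.88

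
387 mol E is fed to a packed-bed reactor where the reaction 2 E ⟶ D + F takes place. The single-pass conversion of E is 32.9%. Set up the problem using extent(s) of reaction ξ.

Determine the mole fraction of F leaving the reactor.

E reacted = 0.329 × 387 = 127.3 mol; ν_E = −2, so ξ = 127.3/2 = 63.66 mol.
Outlet amounts (n = n₀ + ν ξ):
  E: 387 − 2(63.66) = 259.7
  D: 0 + 1(63.66) = 63.66
  F: 0 + 1(63.66) = 63.66
Total out = 387 mol; y_F = 63.66 / 387 = 0.1645.

0.165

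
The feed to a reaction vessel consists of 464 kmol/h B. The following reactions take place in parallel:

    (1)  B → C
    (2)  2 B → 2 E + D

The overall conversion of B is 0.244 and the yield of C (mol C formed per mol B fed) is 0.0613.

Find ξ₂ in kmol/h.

Yield of C: 1ξ₁ / 464 = 0.0613 → ξ₁ = 28.44 kmol/h.
Conversion of B: 1ξ₁ + 2ξ₂ = 0.244 × 464 = 113.2 → ξ₂ = 42.39 kmol/h.
Outlet amounts (n = n₀ + Σ ν·ξ):
  B: 464 − 1(28.44) − 2(42.39) = 350.8
  C: 0 + 1(28.44) = 28.44
  E: 0 + 2(42.39) = 84.77
  D: 0 + 1(42.39) = 42.39

ξ₂ = 42.4 kmol/h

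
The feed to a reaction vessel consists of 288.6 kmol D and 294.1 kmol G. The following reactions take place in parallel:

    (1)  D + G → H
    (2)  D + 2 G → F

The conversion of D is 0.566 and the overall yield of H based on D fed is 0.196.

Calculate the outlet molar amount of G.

24 kmol

Yield of H: 1ξ₁ / 288.6 = 0.196 → ξ₁ = 56.57 kmol.
Conversion of D: 1ξ₁ + 1ξ₂ = 0.566 × 288.6 = 163.3 → ξ₂ = 106.8 kmol.
Outlet amounts (n = n₀ + Σ ν·ξ):
  D: 288.6 − 1(56.57) − 1(106.8) = 125.3
  G: 294.1 − 1(56.57) − 2(106.8) = 23.97
  H: 0 + 1(56.57) = 56.57
  F: 0 + 1(106.8) = 106.8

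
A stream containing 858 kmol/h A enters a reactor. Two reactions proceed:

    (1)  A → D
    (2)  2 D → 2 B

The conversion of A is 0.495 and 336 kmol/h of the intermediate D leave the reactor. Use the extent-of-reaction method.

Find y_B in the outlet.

Conversion of A: A consumed = 1ξ₁ = 0.495 × 858 → ξ₁ = 424.7 kmol/h.
D balance: n_D = 0 + 1ξ₁ − 2ξ₂ = 336 → ξ₂ = (1·424.7 − 336)/2 = 44.35 kmol/h.
Outlet amounts (n = n₀ + Σ ν·ξ):
  A: 858 − 1(424.7) = 433.3
  D: 0 + 1(424.7) − 2(44.35) = 336
  B: 0 + 2(44.35) = 88.71
Total out = 858 kmol/h; y_B = 88.71 / 858 = 0.1034.

0.103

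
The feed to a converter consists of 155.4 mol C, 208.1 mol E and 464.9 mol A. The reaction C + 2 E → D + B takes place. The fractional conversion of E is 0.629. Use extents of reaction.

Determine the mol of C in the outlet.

E reacted = 0.629 × 208.1 = 130.9 mol; ν_E = −2, so ξ = 130.9/2 = 65.45 mol.
Outlet amounts (n = n₀ + ν ξ):
  C: 155.4 − 1(65.45) = 89.95
  E: 208.1 − 2(65.45) = 77.21
  D: 0 + 1(65.45) = 65.45
  B: 0 + 1(65.45) = 65.45
  A: 464.9 (inert)

90 mol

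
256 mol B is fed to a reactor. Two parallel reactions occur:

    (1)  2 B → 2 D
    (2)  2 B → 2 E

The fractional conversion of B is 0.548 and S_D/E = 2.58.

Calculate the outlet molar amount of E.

39.2 mol

Conversion of B: B consumed = 0.548 × 256 = 140.3 mol = 2ξ₁ + 2ξ₂.
Selectivity: 2ξ₁ / (2ξ₂) = 2.58 → ξ₁ = 2.58 ξ₂.
Substitute: (2·2.58 + 2) ξ₂ = 140.3 → ξ₂ = 19.59 mol, ξ₁ = 50.55 mol.
Outlet amounts (n = n₀ + Σ ν·ξ):
  B: 256 − 2(50.55) − 2(19.59) = 115.7
  D: 0 + 2(50.55) = 101.1
  E: 0 + 2(19.59) = 39.19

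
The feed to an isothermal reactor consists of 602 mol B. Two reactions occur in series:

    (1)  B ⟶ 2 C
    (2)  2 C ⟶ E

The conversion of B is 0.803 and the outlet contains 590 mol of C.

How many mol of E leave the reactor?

188 mol

Conversion of B: B consumed = 1ξ₁ = 0.803 × 602 → ξ₁ = 483.4 mol.
C balance: n_C = 0 + 2ξ₁ − 2ξ₂ = 590 → ξ₂ = (2·483.4 − 590)/2 = 188.4 mol.
Outlet amounts (n = n₀ + Σ ν·ξ):
  B: 602 − 1(483.4) = 118.6
  C: 0 + 2(483.4) − 2(188.4) = 590
  E: 0 + 1(188.4) = 188.4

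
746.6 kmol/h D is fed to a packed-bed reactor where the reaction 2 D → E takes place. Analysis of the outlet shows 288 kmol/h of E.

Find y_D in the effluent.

For E: n = n₀ + 1ξ → 288 = 0 + 1ξ, giving ξ = 288 kmol/h.
Outlet amounts (n = n₀ + ν ξ):
  D: 746.6 − 2(288) = 170.6
  E: 0 + 1(288) = 288
Total out = 458.6 kmol/h; y_D = 170.6 / 458.6 = 0.372.

0.372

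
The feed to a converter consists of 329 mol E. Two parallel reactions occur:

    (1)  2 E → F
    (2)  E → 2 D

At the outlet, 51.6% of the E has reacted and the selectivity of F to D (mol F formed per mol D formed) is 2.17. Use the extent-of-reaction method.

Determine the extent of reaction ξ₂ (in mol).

ξ₂ = 17.5 mol

Conversion of E: E consumed = 0.516 × 329 = 169.8 mol = 2ξ₁ + 1ξ₂.
Selectivity: 1ξ₁ / (2ξ₂) = 2.17 → ξ₁ = 4.34 ξ₂.
Substitute: (2·4.34 + 1) ξ₂ = 169.8 → ξ₂ = 17.54 mol, ξ₁ = 76.11 mol.
Outlet amounts (n = n₀ + Σ ν·ξ):
  E: 329 − 2(76.11) − 1(17.54) = 159.2
  F: 0 + 1(76.11) = 76.11
  D: 0 + 2(17.54) = 35.08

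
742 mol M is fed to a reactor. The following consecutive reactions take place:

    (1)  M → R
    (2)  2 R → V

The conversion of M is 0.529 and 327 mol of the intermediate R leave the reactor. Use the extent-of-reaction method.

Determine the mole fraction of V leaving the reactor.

0.0462

Conversion of M: M consumed = 1ξ₁ = 0.529 × 742 → ξ₁ = 392.5 mol.
R balance: n_R = 0 + 1ξ₁ − 2ξ₂ = 327 → ξ₂ = (1·392.5 − 327)/2 = 32.76 mol.
Outlet amounts (n = n₀ + Σ ν·ξ):
  M: 742 − 1(392.5) = 349.5
  R: 0 + 1(392.5) − 2(32.76) = 327
  V: 0 + 1(32.76) = 32.76
Total out = 709.2 mol; y_V = 32.76 / 709.2 = 0.04619.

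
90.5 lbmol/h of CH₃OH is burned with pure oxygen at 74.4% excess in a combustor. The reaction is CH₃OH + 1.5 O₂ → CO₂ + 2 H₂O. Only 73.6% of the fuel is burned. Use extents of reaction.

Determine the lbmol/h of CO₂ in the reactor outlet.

Stoichiometric O₂ = 1.5 × 90.5 = 135.8 lbmol/h; O₂ fed = 135.8 × 1.744 = 236.7 lbmol/h.
Fuel reacted = 0.736 × 90.5 → ξ = 66.61 lbmol/h.
Outlet (n = n₀ + ν ξ):
  CH₃OH: 90.5 − 1(66.61) = 23.89
  O₂: 236.7 − 1.5(66.61) = 136.8
  CO₂: 0 + 1(66.61) = 66.61
  H₂O: 0 + 2(66.61) = 133.2

66.6 lbmol/h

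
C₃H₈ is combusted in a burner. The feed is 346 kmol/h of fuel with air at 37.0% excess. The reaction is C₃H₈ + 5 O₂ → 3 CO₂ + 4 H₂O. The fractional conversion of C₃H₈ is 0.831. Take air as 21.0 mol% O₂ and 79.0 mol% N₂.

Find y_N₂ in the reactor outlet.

0.748

Stoichiometric O₂ = 5 × 346 = 1730 kmol/h; O₂ fed = 1730 × 1.370 = 2370 kmol/h.
N₂ fed = 2370 × 79/21 = 8916 kmol/h.
Fuel reacted = 0.831 × 346 → ξ = 287.5 kmol/h.
Outlet (n = n₀ + ν ξ):
  C₃H₈: 346 − 1(287.5) = 58.47
  O₂: 2370 − 5(287.5) = 932.5
  N₂: 8916 (inert)
  CO₂: 0 + 3(287.5) = 862.6
  H₂O: 0 + 4(287.5) = 1150
Total out = 11920 kmol/h; y_N₂ = 8916 / 11920 = 0.748.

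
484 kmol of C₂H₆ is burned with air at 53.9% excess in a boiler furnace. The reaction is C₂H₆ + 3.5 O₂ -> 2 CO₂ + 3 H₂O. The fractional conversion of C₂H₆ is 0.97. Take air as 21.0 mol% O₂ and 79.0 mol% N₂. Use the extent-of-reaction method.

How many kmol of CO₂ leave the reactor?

Stoichiometric O₂ = 3.5 × 484 = 1694 kmol; O₂ fed = 1694 × 1.539 = 2607 kmol.
N₂ fed = 2607 × 79/21 = 9808 kmol.
Fuel reacted = 0.97 × 484 → ξ = 469.5 kmol.
Outlet (n = n₀ + ν ξ):
  C₂H₆: 484 − 1(469.5) = 14.52
  O₂: 2607 − 3.5(469.5) = 963.9
  N₂: 9808 (inert)
  CO₂: 0 + 2(469.5) = 939
  H₂O: 0 + 3(469.5) = 1408

939 kmol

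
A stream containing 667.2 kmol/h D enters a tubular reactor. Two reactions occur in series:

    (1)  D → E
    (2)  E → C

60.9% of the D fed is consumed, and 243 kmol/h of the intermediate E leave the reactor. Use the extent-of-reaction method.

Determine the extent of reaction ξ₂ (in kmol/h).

ξ₂ = 163 kmol/h

Conversion of D: D consumed = 1ξ₁ = 0.609 × 667.2 → ξ₁ = 406.3 kmol/h.
E balance: n_E = 0 + 1ξ₁ − 1ξ₂ = 243 → ξ₂ = (1·406.3 − 243)/1 = 163.3 kmol/h.
Outlet amounts (n = n₀ + Σ ν·ξ):
  D: 667.2 − 1(406.3) = 260.9
  E: 0 + 1(406.3) − 1(163.3) = 243
  C: 0 + 1(163.3) = 163.3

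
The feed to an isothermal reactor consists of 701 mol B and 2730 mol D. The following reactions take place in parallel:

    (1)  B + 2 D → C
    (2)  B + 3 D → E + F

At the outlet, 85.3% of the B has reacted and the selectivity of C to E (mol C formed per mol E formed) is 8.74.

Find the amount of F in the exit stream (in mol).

Conversion of B: B consumed = 0.853 × 701 = 598 mol = 1ξ₁ + 1ξ₂.
Selectivity: 1ξ₁ / (1ξ₂) = 8.74 → ξ₁ = 8.74 ξ₂.
Substitute: (1·8.74 + 1) ξ₂ = 598 → ξ₂ = 61.39 mol, ξ₁ = 536.6 mol.
Outlet amounts (n = n₀ + Σ ν·ξ):
  B: 701 − 1(536.6) − 1(61.39) = 103
  D: 2730 − 2(536.6) − 3(61.39) = 1473
  C: 0 + 1(536.6) = 536.6
  E: 0 + 1(61.39) = 61.39
  F: 0 + 1(61.39) = 61.39

61.4 mol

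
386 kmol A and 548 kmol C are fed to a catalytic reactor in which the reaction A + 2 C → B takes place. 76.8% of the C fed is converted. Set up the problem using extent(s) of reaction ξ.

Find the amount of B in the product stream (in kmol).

C reacted = 0.768 × 548 = 420.9 kmol; ν_C = −2, so ξ = 420.9/2 = 210.4 kmol.
Outlet amounts (n = n₀ + ν ξ):
  A: 386 − 1(210.4) = 175.6
  C: 548 − 2(210.4) = 127.1
  B: 0 + 1(210.4) = 210.4

210 kmol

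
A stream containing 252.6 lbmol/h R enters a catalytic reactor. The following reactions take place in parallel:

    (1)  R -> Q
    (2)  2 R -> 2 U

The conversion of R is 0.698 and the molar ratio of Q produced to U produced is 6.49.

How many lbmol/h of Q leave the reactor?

153 lbmol/h

Conversion of R: R consumed = 0.698 × 252.6 = 176.3 lbmol/h = 1ξ₁ + 2ξ₂.
Selectivity: 1ξ₁ / (2ξ₂) = 6.49 → ξ₁ = 12.98 ξ₂.
Substitute: (1·12.98 + 2) ξ₂ = 176.3 → ξ₂ = 11.77 lbmol/h, ξ₁ = 152.8 lbmol/h.
Outlet amounts (n = n₀ + Σ ν·ξ):
  R: 252.6 − 1(152.8) − 2(11.77) = 76.29
  Q: 0 + 1(152.8) = 152.8
  U: 0 + 2(11.77) = 23.54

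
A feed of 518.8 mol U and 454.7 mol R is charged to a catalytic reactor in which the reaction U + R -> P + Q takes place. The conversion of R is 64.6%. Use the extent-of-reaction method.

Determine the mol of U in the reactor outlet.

225 mol

R reacted = 0.646 × 454.7 = 293.7 mol; ν_R = −1, so ξ = 293.7/1 = 293.7 mol.
Outlet amounts (n = n₀ + ν ξ):
  U: 518.8 − 1(293.7) = 225.1
  R: 454.7 − 1(293.7) = 161
  P: 0 + 1(293.7) = 293.7
  Q: 0 + 1(293.7) = 293.7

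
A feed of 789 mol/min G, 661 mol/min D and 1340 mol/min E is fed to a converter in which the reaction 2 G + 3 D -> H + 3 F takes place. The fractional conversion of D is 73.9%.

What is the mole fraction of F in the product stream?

0.186

D reacted = 0.739 × 661 = 488.5 mol/min; ν_D = −3, so ξ = 488.5/3 = 162.8 mol/min.
Outlet amounts (n = n₀ + ν ξ):
  G: 789 − 2(162.8) = 463.3
  D: 661 − 3(162.8) = 172.5
  H: 0 + 1(162.8) = 162.8
  F: 0 + 3(162.8) = 488.5
  E: 1340 (inert)
Total out = 2627 mol/min; y_F = 488.5 / 2627 = 0.1859.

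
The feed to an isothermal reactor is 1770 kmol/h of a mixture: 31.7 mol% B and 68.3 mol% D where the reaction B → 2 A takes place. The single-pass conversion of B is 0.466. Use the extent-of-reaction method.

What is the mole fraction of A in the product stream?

0.257

B reacted = 0.466 × 561.1 = 261.5 kmol/h; ν_B = −1, so ξ = 261.5/1 = 261.5 kmol/h.
Outlet amounts (n = n₀ + ν ξ):
  B: 561.1 − 1(261.5) = 299.6
  A: 0 + 2(261.5) = 522.9
  D: 1209 (inert)
Total out = 2031 kmol/h; y_A = 522.9 / 2031 = 0.2574.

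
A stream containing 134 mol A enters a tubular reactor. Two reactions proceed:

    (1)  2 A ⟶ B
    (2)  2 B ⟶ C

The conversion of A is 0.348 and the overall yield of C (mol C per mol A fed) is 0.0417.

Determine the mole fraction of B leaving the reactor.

Conversion of A: A consumed = 2ξ₁ = 0.348 × 134 → ξ₁ = 23.32 mol.
Yield of C: 1ξ₂ / 134 = 0.0417 → ξ₂ = 5.588 mol.
Outlet amounts (n = n₀ + Σ ν·ξ):
  A: 134 − 2(23.32) = 87.37
  B: 0 + 1(23.32) − 2(5.588) = 12.14
  C: 0 + 1(5.588) = 5.588
Total out = 105.1 mol; y_B = 12.14 / 105.1 = 0.1155.

0.116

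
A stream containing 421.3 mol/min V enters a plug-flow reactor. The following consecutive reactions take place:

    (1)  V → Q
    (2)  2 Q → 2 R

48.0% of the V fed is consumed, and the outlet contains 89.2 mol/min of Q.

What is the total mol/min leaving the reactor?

Conversion of V: V consumed = 1ξ₁ = 0.48 × 421.3 → ξ₁ = 202.2 mol/min.
Q balance: n_Q = 0 + 1ξ₁ − 2ξ₂ = 89.2 → ξ₂ = (1·202.2 − 89.2)/2 = 56.51 mol/min.
Outlet amounts (n = n₀ + Σ ν·ξ):
  V: 421.3 − 1(202.2) = 219.1
  Q: 0 + 1(202.2) − 2(56.51) = 89.2
  R: 0 + 2(56.51) = 113
Total out = 219.1 + 89.2 + 113 = 421.3 mol/min.

421 mol/min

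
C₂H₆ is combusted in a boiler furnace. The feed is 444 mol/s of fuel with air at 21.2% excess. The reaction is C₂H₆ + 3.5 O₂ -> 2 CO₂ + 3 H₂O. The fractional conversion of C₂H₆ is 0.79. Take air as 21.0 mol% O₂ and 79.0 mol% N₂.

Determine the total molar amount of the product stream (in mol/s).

9590 mol/s

Stoichiometric O₂ = 3.5 × 444 = 1554 mol/s; O₂ fed = 1554 × 1.212 = 1883 mol/s.
N₂ fed = 1883 × 79/21 = 7085 mol/s.
Fuel reacted = 0.79 × 444 → ξ = 350.8 mol/s.
Outlet (n = n₀ + ν ξ):
  C₂H₆: 444 − 1(350.8) = 93.24
  O₂: 1883 − 3.5(350.8) = 655.8
  N₂: 7085 (inert)
  CO₂: 0 + 2(350.8) = 701.5
  H₂O: 0 + 3(350.8) = 1052
Total out = 93.24 + 655.8 + 7085 + 701.5 + 1052 = 9588 mol/s.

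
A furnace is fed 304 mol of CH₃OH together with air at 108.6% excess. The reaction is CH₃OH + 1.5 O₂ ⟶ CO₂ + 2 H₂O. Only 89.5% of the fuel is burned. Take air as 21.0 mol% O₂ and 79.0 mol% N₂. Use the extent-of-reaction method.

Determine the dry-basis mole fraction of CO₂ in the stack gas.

0.0615

Stoichiometric O₂ = 1.5 × 304 = 456 mol; O₂ fed = 456 × 2.086 = 951.2 mol.
N₂ fed = 951.2 × 79/21 = 3578 mol.
Fuel reacted = 0.895 × 304 → ξ = 272.1 mol.
Outlet (n = n₀ + ν ξ):
  CH₃OH: 304 − 1(272.1) = 31.92
  O₂: 951.2 − 1.5(272.1) = 543.1
  N₂: 3578 (inert)
  CO₂: 0 + 1(272.1) = 272.1
  H₂O: 0 + 2(272.1) = 544.2
Dry total = 4425 mol; y_CO₂ (dry) = 272.1 / 4425 = 0.06148.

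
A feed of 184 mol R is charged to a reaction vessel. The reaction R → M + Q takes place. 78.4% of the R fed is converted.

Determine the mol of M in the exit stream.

R reacted = 0.784 × 184 = 144.3 mol; ν_R = −1, so ξ = 144.3/1 = 144.3 mol.
Outlet amounts (n = n₀ + ν ξ):
  R: 184 − 1(144.3) = 39.74
  M: 0 + 1(144.3) = 144.3
  Q: 0 + 1(144.3) = 144.3

144 mol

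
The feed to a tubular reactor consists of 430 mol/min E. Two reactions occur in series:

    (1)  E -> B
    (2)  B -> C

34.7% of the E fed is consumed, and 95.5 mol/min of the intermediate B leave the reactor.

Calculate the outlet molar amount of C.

Conversion of E: E consumed = 1ξ₁ = 0.347 × 430 → ξ₁ = 149.2 mol/min.
B balance: n_B = 0 + 1ξ₁ − 1ξ₂ = 95.5 → ξ₂ = (1·149.2 − 95.5)/1 = 53.71 mol/min.
Outlet amounts (n = n₀ + Σ ν·ξ):
  E: 430 − 1(149.2) = 280.8
  B: 0 + 1(149.2) − 1(53.71) = 95.5
  C: 0 + 1(53.71) = 53.71

53.7 mol/min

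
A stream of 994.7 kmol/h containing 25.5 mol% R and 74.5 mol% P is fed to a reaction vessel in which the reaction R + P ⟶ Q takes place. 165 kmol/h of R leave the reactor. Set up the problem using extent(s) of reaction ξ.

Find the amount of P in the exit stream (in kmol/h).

652 kmol/h

For R: n = n₀ − 1ξ → 165 = 253.6 − 1ξ, giving ξ = 88.65 kmol/h.
Outlet amounts (n = n₀ + ν ξ):
  R: 253.6 − 1(88.65) = 165
  P: 741.1 − 1(88.65) = 652.4
  Q: 0 + 1(88.65) = 88.65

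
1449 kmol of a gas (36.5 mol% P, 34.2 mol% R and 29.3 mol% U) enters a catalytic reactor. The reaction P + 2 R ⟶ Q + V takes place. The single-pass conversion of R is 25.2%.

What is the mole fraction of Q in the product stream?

R reacted = 0.252 × 495.6 = 124.9 kmol; ν_R = −2, so ξ = 124.9/2 = 62.44 kmol.
Outlet amounts (n = n₀ + ν ξ):
  P: 528.9 − 1(62.44) = 466.4
  R: 495.6 − 2(62.44) = 370.7
  Q: 0 + 1(62.44) = 62.44
  V: 0 + 1(62.44) = 62.44
  U: 424.6 (inert)
Total out = 1387 kmol; y_Q = 62.44 / 1387 = 0.04503.

0.045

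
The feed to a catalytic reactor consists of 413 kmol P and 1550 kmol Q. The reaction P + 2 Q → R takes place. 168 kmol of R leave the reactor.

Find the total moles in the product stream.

For R: n = n₀ + 1ξ → 168 = 0 + 1ξ, giving ξ = 168 kmol.
Outlet amounts (n = n₀ + ν ξ):
  P: 413 − 1(168) = 245
  Q: 1550 − 2(168) = 1214
  R: 0 + 1(168) = 168
Total out = 245 + 1214 + 168 = 1627 kmol.

1630 kmol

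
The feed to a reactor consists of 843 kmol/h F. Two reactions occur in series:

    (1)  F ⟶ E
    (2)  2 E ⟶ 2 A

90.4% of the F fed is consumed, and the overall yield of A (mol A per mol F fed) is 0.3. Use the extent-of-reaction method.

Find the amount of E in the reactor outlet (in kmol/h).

Conversion of F: F consumed = 1ξ₁ = 0.904 × 843 → ξ₁ = 762.1 kmol/h.
Yield of A: 2ξ₂ / 843 = 0.3 → ξ₂ = 126.4 kmol/h.
Outlet amounts (n = n₀ + Σ ν·ξ):
  F: 843 − 1(762.1) = 80.93
  E: 0 + 1(762.1) − 2(126.4) = 509.2
  A: 0 + 2(126.4) = 252.9

509 kmol/h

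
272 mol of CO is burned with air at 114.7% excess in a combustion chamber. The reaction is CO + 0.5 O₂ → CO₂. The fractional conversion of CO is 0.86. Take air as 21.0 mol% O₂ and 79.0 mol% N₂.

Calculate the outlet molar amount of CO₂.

234 mol

Stoichiometric O₂ = 0.5 × 272 = 136 mol; O₂ fed = 136 × 2.147 = 292 mol.
N₂ fed = 292 × 79/21 = 1098 mol.
Fuel reacted = 0.86 × 272 → ξ = 233.9 mol.
Outlet (n = n₀ + ν ξ):
  CO: 272 − 1(233.9) = 38.08
  O₂: 292 − 0.5(233.9) = 175
  N₂: 1098 (inert)
  CO₂: 0 + 1(233.9) = 233.9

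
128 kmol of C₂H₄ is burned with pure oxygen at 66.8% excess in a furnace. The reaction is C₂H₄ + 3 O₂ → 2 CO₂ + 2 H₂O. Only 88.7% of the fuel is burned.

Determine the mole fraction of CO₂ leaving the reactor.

0.295

Stoichiometric O₂ = 3 × 128 = 384 kmol; O₂ fed = 384 × 1.668 = 640.5 kmol.
Fuel reacted = 0.887 × 128 → ξ = 113.5 kmol.
Outlet (n = n₀ + ν ξ):
  C₂H₄: 128 − 1(113.5) = 14.46
  O₂: 640.5 − 3(113.5) = 299.9
  CO₂: 0 + 2(113.5) = 227.1
  H₂O: 0 + 2(113.5) = 227.1
Total out = 768.5 kmol; y_CO₂ = 227.1 / 768.5 = 0.2955.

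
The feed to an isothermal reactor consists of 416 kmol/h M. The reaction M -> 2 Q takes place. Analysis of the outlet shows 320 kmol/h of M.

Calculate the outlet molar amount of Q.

192 kmol/h

For M: n = n₀ − 1ξ → 320 = 416 − 1ξ, giving ξ = 96 kmol/h.
Outlet amounts (n = n₀ + ν ξ):
  M: 416 − 1(96) = 320
  Q: 0 + 2(96) = 192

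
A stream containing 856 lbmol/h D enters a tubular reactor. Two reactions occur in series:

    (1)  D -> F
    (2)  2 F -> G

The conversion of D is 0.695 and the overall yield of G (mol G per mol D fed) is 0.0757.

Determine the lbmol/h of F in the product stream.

Conversion of D: D consumed = 1ξ₁ = 0.695 × 856 → ξ₁ = 594.9 lbmol/h.
Yield of G: 1ξ₂ / 856 = 0.0757 → ξ₂ = 64.8 lbmol/h.
Outlet amounts (n = n₀ + Σ ν·ξ):
  D: 856 − 1(594.9) = 261.1
  F: 0 + 1(594.9) − 2(64.8) = 465.3
  G: 0 + 1(64.8) = 64.8

465 lbmol/h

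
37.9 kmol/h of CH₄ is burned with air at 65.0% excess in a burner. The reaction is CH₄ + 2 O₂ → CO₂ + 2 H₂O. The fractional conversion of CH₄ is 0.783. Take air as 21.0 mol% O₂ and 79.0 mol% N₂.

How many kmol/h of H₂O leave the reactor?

59.4 kmol/h

Stoichiometric O₂ = 2 × 37.9 = 75.8 kmol/h; O₂ fed = 75.8 × 1.650 = 125.1 kmol/h.
N₂ fed = 125.1 × 79/21 = 470.5 kmol/h.
Fuel reacted = 0.783 × 37.9 → ξ = 29.68 kmol/h.
Outlet (n = n₀ + ν ξ):
  CH₄: 37.9 − 1(29.68) = 8.224
  O₂: 125.1 − 2(29.68) = 65.72
  N₂: 470.5 (inert)
  CO₂: 0 + 1(29.68) = 29.68
  H₂O: 0 + 2(29.68) = 59.35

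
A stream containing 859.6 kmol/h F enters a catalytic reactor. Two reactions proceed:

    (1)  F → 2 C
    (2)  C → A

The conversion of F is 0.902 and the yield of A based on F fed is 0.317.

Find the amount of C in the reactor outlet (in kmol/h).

Conversion of F: F consumed = 1ξ₁ = 0.902 × 859.6 → ξ₁ = 775.4 kmol/h.
Yield of A: 1ξ₂ / 859.6 = 0.317 → ξ₂ = 272.5 kmol/h.
Outlet amounts (n = n₀ + Σ ν·ξ):
  F: 859.6 − 1(775.4) = 84.24
  C: 0 + 2(775.4) − 1(272.5) = 1278
  A: 0 + 1(272.5) = 272.5

1280 kmol/h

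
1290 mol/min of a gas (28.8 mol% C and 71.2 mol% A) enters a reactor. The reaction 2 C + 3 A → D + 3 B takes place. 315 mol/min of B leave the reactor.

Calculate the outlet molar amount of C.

162 mol/min

For B: n = n₀ + 3ξ → 315 = 0 + 3ξ, giving ξ = 105 mol/min.
Outlet amounts (n = n₀ + ν ξ):
  C: 371.5 − 2(105) = 161.5
  A: 918.5 − 3(105) = 603.5
  D: 0 + 1(105) = 105
  B: 0 + 3(105) = 315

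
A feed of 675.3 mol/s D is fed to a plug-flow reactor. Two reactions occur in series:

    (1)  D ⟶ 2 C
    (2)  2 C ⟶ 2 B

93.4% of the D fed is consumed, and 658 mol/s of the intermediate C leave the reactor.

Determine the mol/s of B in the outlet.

Conversion of D: D consumed = 1ξ₁ = 0.934 × 675.3 → ξ₁ = 630.7 mol/s.
C balance: n_C = 0 + 2ξ₁ − 2ξ₂ = 658 → ξ₂ = (2·630.7 − 658)/2 = 301.7 mol/s.
Outlet amounts (n = n₀ + Σ ν·ξ):
  D: 675.3 − 1(630.7) = 44.57
  C: 0 + 2(630.7) − 2(301.7) = 658
  B: 0 + 2(301.7) = 603.5

603 mol/s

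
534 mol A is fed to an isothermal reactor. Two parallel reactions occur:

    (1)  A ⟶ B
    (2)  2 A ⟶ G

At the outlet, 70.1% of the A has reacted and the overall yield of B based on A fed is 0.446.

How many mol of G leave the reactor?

68.1 mol

Yield of B: 1ξ₁ / 534 = 0.446 → ξ₁ = 238.2 mol.
Conversion of A: 1ξ₁ + 2ξ₂ = 0.701 × 534 = 374.3 → ξ₂ = 68.08 mol.
Outlet amounts (n = n₀ + Σ ν·ξ):
  A: 534 − 1(238.2) − 2(68.08) = 159.7
  B: 0 + 1(238.2) = 238.2
  G: 0 + 1(68.08) = 68.08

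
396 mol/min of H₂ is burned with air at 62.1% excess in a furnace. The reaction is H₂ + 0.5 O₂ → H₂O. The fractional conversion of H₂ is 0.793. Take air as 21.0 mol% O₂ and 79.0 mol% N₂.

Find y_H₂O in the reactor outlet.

0.178

Stoichiometric O₂ = 0.5 × 396 = 198 mol/min; O₂ fed = 198 × 1.621 = 321 mol/min.
N₂ fed = 321 × 79/21 = 1207 mol/min.
Fuel reacted = 0.793 × 396 → ξ = 314 mol/min.
Outlet (n = n₀ + ν ξ):
  H₂: 396 − 1(314) = 81.97
  O₂: 321 − 0.5(314) = 163.9
  N₂: 1207 (inert)
  H₂O: 0 + 1(314) = 314
Total out = 1767 mol/min; y_H₂O = 314 / 1767 = 0.1777.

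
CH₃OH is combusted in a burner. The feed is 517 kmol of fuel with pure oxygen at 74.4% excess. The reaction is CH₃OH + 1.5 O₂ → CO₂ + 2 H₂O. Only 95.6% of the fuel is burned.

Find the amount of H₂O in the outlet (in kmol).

989 kmol

Stoichiometric O₂ = 1.5 × 517 = 775.5 kmol; O₂ fed = 775.5 × 1.744 = 1352 kmol.
Fuel reacted = 0.956 × 517 → ξ = 494.3 kmol.
Outlet (n = n₀ + ν ξ):
  CH₃OH: 517 − 1(494.3) = 22.75
  O₂: 1352 − 1.5(494.3) = 611.1
  CO₂: 0 + 1(494.3) = 494.3
  H₂O: 0 + 2(494.3) = 988.5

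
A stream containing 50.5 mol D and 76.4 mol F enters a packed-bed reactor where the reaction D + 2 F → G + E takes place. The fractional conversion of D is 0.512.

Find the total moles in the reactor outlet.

D reacted = 0.512 × 50.5 = 25.86 mol; ν_D = −1, so ξ = 25.86/1 = 25.86 mol.
Outlet amounts (n = n₀ + ν ξ):
  D: 50.5 − 1(25.86) = 24.64
  F: 76.4 − 2(25.86) = 24.69
  G: 0 + 1(25.86) = 25.86
  E: 0 + 1(25.86) = 25.86
Total out = 24.64 + 24.69 + 25.86 + 25.86 = 101 mol.

101 mol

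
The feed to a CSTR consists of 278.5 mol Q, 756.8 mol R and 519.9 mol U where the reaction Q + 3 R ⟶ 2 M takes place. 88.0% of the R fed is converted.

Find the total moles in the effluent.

R reacted = 0.88 × 756.8 = 666 mol; ν_R = −3, so ξ = 666/3 = 222 mol.
Outlet amounts (n = n₀ + ν ξ):
  Q: 278.5 − 1(222) = 56.51
  R: 756.8 − 3(222) = 90.82
  M: 0 + 2(222) = 444
  U: 519.9 (inert)
Total out = 56.51 + 90.82 + 444 + 519.9 = 1111 mol.

1110 mol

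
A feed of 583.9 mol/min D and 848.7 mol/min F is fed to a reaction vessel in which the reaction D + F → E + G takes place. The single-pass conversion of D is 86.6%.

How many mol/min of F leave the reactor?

343 mol/min

D reacted = 0.866 × 583.9 = 505.7 mol/min; ν_D = −1, so ξ = 505.7/1 = 505.7 mol/min.
Outlet amounts (n = n₀ + ν ξ):
  D: 583.9 − 1(505.7) = 78.24
  F: 848.7 − 1(505.7) = 343
  E: 0 + 1(505.7) = 505.7
  G: 0 + 1(505.7) = 505.7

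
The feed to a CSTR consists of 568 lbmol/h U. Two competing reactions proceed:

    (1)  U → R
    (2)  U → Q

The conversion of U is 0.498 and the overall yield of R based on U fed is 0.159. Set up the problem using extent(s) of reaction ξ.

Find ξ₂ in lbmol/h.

ξ₂ = 193 lbmol/h

Yield of R: 1ξ₁ / 568 = 0.159 → ξ₁ = 90.31 lbmol/h.
Conversion of U: 1ξ₁ + 1ξ₂ = 0.498 × 568 = 282.9 → ξ₂ = 192.6 lbmol/h.
Outlet amounts (n = n₀ + Σ ν·ξ):
  U: 568 − 1(90.31) − 1(192.6) = 285.1
  R: 0 + 1(90.31) = 90.31
  Q: 0 + 1(192.6) = 192.6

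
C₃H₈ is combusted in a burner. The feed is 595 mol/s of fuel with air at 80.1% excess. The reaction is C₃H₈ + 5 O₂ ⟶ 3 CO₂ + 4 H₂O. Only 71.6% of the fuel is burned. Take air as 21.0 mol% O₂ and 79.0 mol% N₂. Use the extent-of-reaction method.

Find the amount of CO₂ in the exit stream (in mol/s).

Stoichiometric O₂ = 5 × 595 = 2975 mol/s; O₂ fed = 2975 × 1.801 = 5358 mol/s.
N₂ fed = 5358 × 79/21 = 20160 mol/s.
Fuel reacted = 0.716 × 595 → ξ = 426 mol/s.
Outlet (n = n₀ + ν ξ):
  C₃H₈: 595 − 1(426) = 169
  O₂: 5358 − 5(426) = 3228
  N₂: 20160 (inert)
  CO₂: 0 + 3(426) = 1278
  H₂O: 0 + 4(426) = 1704

1280 mol/s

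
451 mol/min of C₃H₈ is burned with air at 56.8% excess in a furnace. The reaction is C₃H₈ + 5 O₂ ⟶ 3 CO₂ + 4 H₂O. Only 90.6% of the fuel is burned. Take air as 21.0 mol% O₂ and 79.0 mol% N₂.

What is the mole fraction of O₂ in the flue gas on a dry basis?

Stoichiometric O₂ = 5 × 451 = 2255 mol/min; O₂ fed = 2255 × 1.568 = 3536 mol/min.
N₂ fed = 3536 × 79/21 = 13300 mol/min.
Fuel reacted = 0.906 × 451 → ξ = 408.6 mol/min.
Outlet (n = n₀ + ν ξ):
  C₃H₈: 451 − 1(408.6) = 42.39
  O₂: 3536 − 5(408.6) = 1493
  N₂: 13300 (inert)
  CO₂: 0 + 3(408.6) = 1226
  H₂O: 0 + 4(408.6) = 1634
Dry total = 16060 mol/min; y_O₂ (dry) = 1493 / 16060 = 0.09294.

0.0929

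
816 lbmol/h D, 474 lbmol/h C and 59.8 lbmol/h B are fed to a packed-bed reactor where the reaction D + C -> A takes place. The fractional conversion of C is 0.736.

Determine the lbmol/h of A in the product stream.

C reacted = 0.736 × 474 = 348.9 lbmol/h; ν_C = −1, so ξ = 348.9/1 = 348.9 lbmol/h.
Outlet amounts (n = n₀ + ν ξ):
  D: 816 − 1(348.9) = 467.1
  C: 474 − 1(348.9) = 125.1
  A: 0 + 1(348.9) = 348.9
  B: 59.8 (inert)

349 lbmol/h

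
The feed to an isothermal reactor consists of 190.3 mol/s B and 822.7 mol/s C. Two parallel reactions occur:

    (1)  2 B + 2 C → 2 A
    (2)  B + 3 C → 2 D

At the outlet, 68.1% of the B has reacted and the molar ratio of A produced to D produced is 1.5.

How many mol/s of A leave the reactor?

Conversion of B: B consumed = 0.681 × 190.3 = 129.6 mol/s = 2ξ₁ + 1ξ₂.
Selectivity: 2ξ₁ / (2ξ₂) = 1.5 → ξ₁ = 1.5 ξ₂.
Substitute: (2·1.5 + 1) ξ₂ = 129.6 → ξ₂ = 32.4 mol/s, ξ₁ = 48.6 mol/s.
Outlet amounts (n = n₀ + Σ ν·ξ):
  B: 190.3 − 2(48.6) − 1(32.4) = 60.71
  C: 822.7 − 2(48.6) − 3(32.4) = 628.3
  A: 0 + 2(48.6) = 97.2
  D: 0 + 2(32.4) = 64.8

97.2 mol/s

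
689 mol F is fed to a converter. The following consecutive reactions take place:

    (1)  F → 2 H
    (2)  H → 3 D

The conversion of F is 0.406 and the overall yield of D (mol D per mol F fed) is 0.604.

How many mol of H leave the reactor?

Conversion of F: F consumed = 1ξ₁ = 0.406 × 689 → ξ₁ = 279.7 mol.
Yield of D: 3ξ₂ / 689 = 0.604 → ξ₂ = 138.7 mol.
Outlet amounts (n = n₀ + Σ ν·ξ):
  F: 689 − 1(279.7) = 409.3
  H: 0 + 2(279.7) − 1(138.7) = 420.7
  D: 0 + 3(138.7) = 416.2

421 mol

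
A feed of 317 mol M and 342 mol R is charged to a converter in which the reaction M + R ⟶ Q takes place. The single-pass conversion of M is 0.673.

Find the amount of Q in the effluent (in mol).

M reacted = 0.673 × 317 = 213.3 mol; ν_M = −1, so ξ = 213.3/1 = 213.3 mol.
Outlet amounts (n = n₀ + ν ξ):
  M: 317 − 1(213.3) = 103.7
  R: 342 − 1(213.3) = 128.7
  Q: 0 + 1(213.3) = 213.3

213 mol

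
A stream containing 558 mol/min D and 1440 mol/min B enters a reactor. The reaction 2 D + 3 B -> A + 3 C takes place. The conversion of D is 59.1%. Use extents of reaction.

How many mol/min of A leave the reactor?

D reacted = 0.591 × 558 = 329.8 mol/min; ν_D = −2, so ξ = 329.8/2 = 164.9 mol/min.
Outlet amounts (n = n₀ + ν ξ):
  D: 558 − 2(164.9) = 228.2
  B: 1440 − 3(164.9) = 945.3
  A: 0 + 1(164.9) = 164.9
  C: 0 + 3(164.9) = 494.7

165 mol/min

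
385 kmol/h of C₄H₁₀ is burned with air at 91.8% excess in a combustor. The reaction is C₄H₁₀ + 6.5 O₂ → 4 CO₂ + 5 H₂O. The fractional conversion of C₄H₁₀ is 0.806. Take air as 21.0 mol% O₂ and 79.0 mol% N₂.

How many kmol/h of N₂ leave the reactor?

Stoichiometric O₂ = 6.5 × 385 = 2502 kmol/h; O₂ fed = 2502 × 1.918 = 4800 kmol/h.
N₂ fed = 4800 × 79/21 = 18060 kmol/h.
Fuel reacted = 0.806 × 385 → ξ = 310.3 kmol/h.
Outlet (n = n₀ + ν ξ):
  C₄H₁₀: 385 − 1(310.3) = 74.69
  O₂: 4800 − 6.5(310.3) = 2783
  N₂: 18060 (inert)
  CO₂: 0 + 4(310.3) = 1241
  H₂O: 0 + 5(310.3) = 1552

18100 kmol/h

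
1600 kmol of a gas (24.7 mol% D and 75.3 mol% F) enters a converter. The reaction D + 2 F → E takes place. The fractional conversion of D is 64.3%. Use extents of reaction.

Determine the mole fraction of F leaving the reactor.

D reacted = 0.643 × 395.2 = 254.1 kmol; ν_D = −1, so ξ = 254.1/1 = 254.1 kmol.
Outlet amounts (n = n₀ + ν ξ):
  D: 395.2 − 1(254.1) = 141.1
  F: 1205 − 2(254.1) = 696.6
  E: 0 + 1(254.1) = 254.1
Total out = 1092 kmol; y_F = 696.6 / 1092 = 0.638.

0.638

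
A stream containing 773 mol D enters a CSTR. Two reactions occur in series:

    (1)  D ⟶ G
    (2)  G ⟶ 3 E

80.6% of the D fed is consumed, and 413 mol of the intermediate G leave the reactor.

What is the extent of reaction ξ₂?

Conversion of D: D consumed = 1ξ₁ = 0.806 × 773 → ξ₁ = 623 mol.
G balance: n_G = 0 + 1ξ₁ − 1ξ₂ = 413 → ξ₂ = (1·623 − 413)/1 = 210 mol.
Outlet amounts (n = n₀ + Σ ν·ξ):
  D: 773 − 1(623) = 150
  G: 0 + 1(623) − 1(210) = 413
  E: 0 + 3(210) = 630.1

ξ₂ = 210 mol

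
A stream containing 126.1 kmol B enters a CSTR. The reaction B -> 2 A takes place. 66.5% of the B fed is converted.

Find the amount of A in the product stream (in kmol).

B reacted = 0.665 × 126.1 = 83.86 kmol; ν_B = −1, so ξ = 83.86/1 = 83.86 kmol.
Outlet amounts (n = n₀ + ν ξ):
  B: 126.1 − 1(83.86) = 42.24
  A: 0 + 2(83.86) = 167.7

168 kmol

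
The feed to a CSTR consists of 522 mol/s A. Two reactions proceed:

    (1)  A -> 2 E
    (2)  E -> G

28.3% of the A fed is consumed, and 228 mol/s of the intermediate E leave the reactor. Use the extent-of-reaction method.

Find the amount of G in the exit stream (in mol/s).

67.5 mol/s

Conversion of A: A consumed = 1ξ₁ = 0.283 × 522 → ξ₁ = 147.7 mol/s.
E balance: n_E = 0 + 2ξ₁ − 1ξ₂ = 228 → ξ₂ = (2·147.7 − 228)/1 = 67.45 mol/s.
Outlet amounts (n = n₀ + Σ ν·ξ):
  A: 522 − 1(147.7) = 374.3
  E: 0 + 2(147.7) − 1(67.45) = 228
  G: 0 + 1(67.45) = 67.45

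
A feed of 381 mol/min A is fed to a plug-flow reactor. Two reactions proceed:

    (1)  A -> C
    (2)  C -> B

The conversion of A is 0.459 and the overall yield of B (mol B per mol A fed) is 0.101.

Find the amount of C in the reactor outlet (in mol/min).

Conversion of A: A consumed = 1ξ₁ = 0.459 × 381 → ξ₁ = 174.9 mol/min.
Yield of B: 1ξ₂ / 381 = 0.101 → ξ₂ = 38.48 mol/min.
Outlet amounts (n = n₀ + Σ ν·ξ):
  A: 381 − 1(174.9) = 206.1
  C: 0 + 1(174.9) − 1(38.48) = 136.4
  B: 0 + 1(38.48) = 38.48

136 mol/min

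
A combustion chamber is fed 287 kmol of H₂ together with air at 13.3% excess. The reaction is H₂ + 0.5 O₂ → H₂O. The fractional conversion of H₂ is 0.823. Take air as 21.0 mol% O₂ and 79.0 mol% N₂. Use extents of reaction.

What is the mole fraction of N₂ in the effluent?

Stoichiometric O₂ = 0.5 × 287 = 143.5 kmol; O₂ fed = 143.5 × 1.133 = 162.6 kmol.
N₂ fed = 162.6 × 79/21 = 611.6 kmol.
Fuel reacted = 0.823 × 287 → ξ = 236.2 kmol.
Outlet (n = n₀ + ν ξ):
  H₂: 287 − 1(236.2) = 50.8
  O₂: 162.6 − 0.5(236.2) = 44.48
  N₂: 611.6 (inert)
  H₂O: 0 + 1(236.2) = 236.2
Total out = 943.1 kmol; y_N₂ = 611.6 / 943.1 = 0.6485.

0.649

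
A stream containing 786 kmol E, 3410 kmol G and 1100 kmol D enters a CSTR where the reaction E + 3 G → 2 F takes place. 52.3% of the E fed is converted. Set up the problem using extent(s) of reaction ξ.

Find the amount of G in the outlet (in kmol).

E reacted = 0.523 × 786 = 411.1 kmol; ν_E = −1, so ξ = 411.1/1 = 411.1 kmol.
Outlet amounts (n = n₀ + ν ξ):
  E: 786 − 1(411.1) = 374.9
  G: 3410 − 3(411.1) = 2177
  F: 0 + 2(411.1) = 822.2
  D: 1100 (inert)

2180 kmol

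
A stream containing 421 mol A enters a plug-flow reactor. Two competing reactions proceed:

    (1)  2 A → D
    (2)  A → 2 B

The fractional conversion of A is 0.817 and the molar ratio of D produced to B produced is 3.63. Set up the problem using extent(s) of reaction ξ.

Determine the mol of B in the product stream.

44.3 mol

Conversion of A: A consumed = 0.817 × 421 = 344 mol = 2ξ₁ + 1ξ₂.
Selectivity: 1ξ₁ / (2ξ₂) = 3.63 → ξ₁ = 7.26 ξ₂.
Substitute: (2·7.26 + 1) ξ₂ = 344 → ξ₂ = 22.16 mol, ξ₁ = 160.9 mol.
Outlet amounts (n = n₀ + Σ ν·ξ):
  A: 421 − 2(160.9) − 1(22.16) = 77.04
  D: 0 + 1(160.9) = 160.9
  B: 0 + 2(22.16) = 44.32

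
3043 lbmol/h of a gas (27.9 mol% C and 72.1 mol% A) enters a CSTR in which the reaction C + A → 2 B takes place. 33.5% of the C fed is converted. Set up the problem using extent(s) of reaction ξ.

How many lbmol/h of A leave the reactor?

1910 lbmol/h

C reacted = 0.335 × 849 = 284.4 lbmol/h; ν_C = −1, so ξ = 284.4/1 = 284.4 lbmol/h.
Outlet amounts (n = n₀ + ν ξ):
  C: 849 − 1(284.4) = 564.6
  A: 2194 − 1(284.4) = 1910
  B: 0 + 2(284.4) = 568.8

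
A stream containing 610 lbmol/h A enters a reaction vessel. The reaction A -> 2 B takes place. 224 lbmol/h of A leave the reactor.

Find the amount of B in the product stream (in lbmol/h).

772 lbmol/h

For A: n = n₀ − 1ξ → 224 = 610 − 1ξ, giving ξ = 386 lbmol/h.
Outlet amounts (n = n₀ + ν ξ):
  A: 610 − 1(386) = 224
  B: 0 + 2(386) = 772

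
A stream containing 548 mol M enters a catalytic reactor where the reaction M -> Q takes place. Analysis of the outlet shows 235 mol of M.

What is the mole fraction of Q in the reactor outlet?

0.571

For M: n = n₀ − 1ξ → 235 = 548 − 1ξ, giving ξ = 313 mol.
Outlet amounts (n = n₀ + ν ξ):
  M: 548 − 1(313) = 235
  Q: 0 + 1(313) = 313
Total out = 548 mol; y_Q = 313 / 548 = 0.5712.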